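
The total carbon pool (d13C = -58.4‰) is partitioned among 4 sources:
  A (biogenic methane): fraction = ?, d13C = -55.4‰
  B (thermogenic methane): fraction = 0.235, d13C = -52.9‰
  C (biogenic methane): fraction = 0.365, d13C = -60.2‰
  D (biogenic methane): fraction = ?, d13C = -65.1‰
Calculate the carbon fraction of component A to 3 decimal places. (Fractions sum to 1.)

Let f_A and f_D be the unknown fractions; fractions sum to 1 so f_A + f_D = 0.400.
Mass balance: Σ fᵢ·δᵢ = δ_bulk ⇒ f_A·(-55.4) + f_D·(-65.1) = -58.4 − (-34.404) = -23.995
Substitute f_D = 0.400 − f_A:
f_A·(-55.4 − -65.1) = -23.995 − 0.400×(-65.1) = 2.044
f_A = 2.044 / 9.7 = 0.2108

0.211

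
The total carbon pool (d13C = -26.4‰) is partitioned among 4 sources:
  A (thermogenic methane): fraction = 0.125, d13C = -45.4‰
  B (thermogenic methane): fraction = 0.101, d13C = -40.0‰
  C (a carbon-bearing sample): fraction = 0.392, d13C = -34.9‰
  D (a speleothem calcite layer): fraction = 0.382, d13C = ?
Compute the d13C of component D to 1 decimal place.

-7.9‰

Isotope mass balance: δ_bulk = Σ fᵢ·δᵢ.
-26.4 = 0.125×(-45.4) + 0.101×(-40.0) + 0.392×(-34.9) + 0.382×δ_D
0.382·δ_D = -26.4 − (-23.396) = -3.004
δ_D = -3.004 / 0.382 = -7.86‰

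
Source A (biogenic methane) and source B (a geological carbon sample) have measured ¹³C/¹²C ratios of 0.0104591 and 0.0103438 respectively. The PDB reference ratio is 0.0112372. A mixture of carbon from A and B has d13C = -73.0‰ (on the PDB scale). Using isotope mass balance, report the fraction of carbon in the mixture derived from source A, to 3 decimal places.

δ_A = (0.0104591/0.0112372 − 1)×1000 = (0.930757 − 1)×1000 = -69.243‰
δ_B = (0.0103438/0.0112372 − 1)×1000 = (0.920496 − 1)×1000 = -79.504‰
f_A = (δ_mix − δ_B)/(δ_A − δ_B) = (-73.0 − (-79.504))/(-69.243 − (-79.504))
f_A = 6.504 / 10.261 = 0.6339

0.634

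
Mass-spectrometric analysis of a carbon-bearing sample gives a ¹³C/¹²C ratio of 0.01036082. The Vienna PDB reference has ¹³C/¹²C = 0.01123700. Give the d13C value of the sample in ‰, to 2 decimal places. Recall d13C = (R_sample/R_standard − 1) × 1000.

-77.97‰

d13C = (R_sample / R_standard − 1) × 1000
R_sample / R_standard = 0.01036082 / 0.01123700 = 0.922027
d13C = (0.922027 − 1) × 1000 = -77.973‰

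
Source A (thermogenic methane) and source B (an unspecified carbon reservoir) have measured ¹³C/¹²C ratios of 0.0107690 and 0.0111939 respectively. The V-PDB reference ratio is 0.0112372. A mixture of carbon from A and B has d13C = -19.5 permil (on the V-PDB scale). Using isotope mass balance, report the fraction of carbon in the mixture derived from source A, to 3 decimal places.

0.414

δ_A = (0.0107690/0.0112372 − 1)×1000 = (0.958335 − 1)×1000 = -41.665 permil
δ_B = (0.0111939/0.0112372 − 1)×1000 = (0.996147 − 1)×1000 = -3.853 permil
f_A = (δ_mix − δ_B)/(δ_A − δ_B) = (-19.5 − (-3.853))/(-41.665 − (-3.853))
f_A = -15.647 / -37.812 = 0.4138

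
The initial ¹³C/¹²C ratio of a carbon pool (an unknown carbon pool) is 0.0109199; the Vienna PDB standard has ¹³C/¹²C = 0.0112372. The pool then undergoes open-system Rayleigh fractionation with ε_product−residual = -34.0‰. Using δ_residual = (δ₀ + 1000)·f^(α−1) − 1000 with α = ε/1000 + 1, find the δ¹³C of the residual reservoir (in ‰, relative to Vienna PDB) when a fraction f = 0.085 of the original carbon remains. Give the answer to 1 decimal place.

δ₀ = (0.0109199/0.0112372 − 1)×1000 = (0.971763 − 1)×1000 = -28.237‰
α − 1 = ε/1000 = -0.0340
f^(α−1) = 0.085^(-0.0340) = 1.087426
δ_res = (-28.237 + 1000) × 1.087426 − 1000 = 1056.721 − 1000 = 56.72‰

56.7‰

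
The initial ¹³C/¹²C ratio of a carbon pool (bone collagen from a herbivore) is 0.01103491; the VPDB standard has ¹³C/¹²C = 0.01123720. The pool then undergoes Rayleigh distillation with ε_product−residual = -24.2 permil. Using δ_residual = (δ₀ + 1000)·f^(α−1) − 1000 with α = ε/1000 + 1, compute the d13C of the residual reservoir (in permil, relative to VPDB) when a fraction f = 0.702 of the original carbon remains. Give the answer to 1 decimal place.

δ₀ = (0.01103491/0.01123720 − 1)×1000 = (0.981998 − 1)×1000 = -18.002 permil
α − 1 = ε/1000 = -0.0242
f^(α−1) = 0.702^(-0.0242) = 1.008599
δ_res = (-18.002 + 1000) × 1.008599 − 1000 = 990.443 − 1000 = -9.56 permil

-9.6 permil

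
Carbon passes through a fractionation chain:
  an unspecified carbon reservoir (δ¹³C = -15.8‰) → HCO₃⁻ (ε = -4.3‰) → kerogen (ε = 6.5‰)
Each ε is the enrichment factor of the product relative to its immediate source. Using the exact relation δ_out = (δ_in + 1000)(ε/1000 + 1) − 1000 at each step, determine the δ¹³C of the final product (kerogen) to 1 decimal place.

step 1: δ = (-15.80 + 1000)·(-4.3/1000 + 1) − 1000 = -20.03‰
step 2: δ = (-20.03 + 1000)·(6.5/1000 + 1) − 1000 = -13.66‰

-13.7‰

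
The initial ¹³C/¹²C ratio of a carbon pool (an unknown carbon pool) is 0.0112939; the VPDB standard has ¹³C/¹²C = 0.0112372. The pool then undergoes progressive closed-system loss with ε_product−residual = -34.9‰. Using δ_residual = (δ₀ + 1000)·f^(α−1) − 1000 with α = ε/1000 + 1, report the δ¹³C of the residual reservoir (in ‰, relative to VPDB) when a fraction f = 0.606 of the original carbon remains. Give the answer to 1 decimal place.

δ₀ = (0.0112939/0.0112372 − 1)×1000 = (1.005046 − 1)×1000 = 5.046‰
α − 1 = ε/1000 = -0.0349
f^(α−1) = 0.606^(-0.0349) = 1.017634
δ_res = (5.046 + 1000) × 1.017634 − 1000 = 1022.769 − 1000 = 22.77‰

22.8‰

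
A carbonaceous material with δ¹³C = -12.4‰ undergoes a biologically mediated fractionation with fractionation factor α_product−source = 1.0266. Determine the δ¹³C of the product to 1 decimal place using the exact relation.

13.9‰

δ_product = (δ_source + 1000)·α − 1000
δ_product = (-12.4 + 1000) × 1.0266 − 1000
δ_product = 1013.870 − 1000 = 13.87‰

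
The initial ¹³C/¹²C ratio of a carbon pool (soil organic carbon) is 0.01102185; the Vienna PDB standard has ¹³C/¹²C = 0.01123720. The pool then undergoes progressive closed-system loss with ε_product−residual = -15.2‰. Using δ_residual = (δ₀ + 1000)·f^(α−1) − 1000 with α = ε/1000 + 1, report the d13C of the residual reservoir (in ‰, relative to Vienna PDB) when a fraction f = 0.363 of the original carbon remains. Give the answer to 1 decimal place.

-3.9‰

δ₀ = (0.01102185/0.01123720 − 1)×1000 = (0.980836 − 1)×1000 = -19.164‰
α − 1 = ε/1000 = -0.0152
f^(α−1) = 0.363^(-0.0152) = 1.015522
δ_res = (-19.164 + 1000) × 1.015522 − 1000 = 996.061 − 1000 = -3.94‰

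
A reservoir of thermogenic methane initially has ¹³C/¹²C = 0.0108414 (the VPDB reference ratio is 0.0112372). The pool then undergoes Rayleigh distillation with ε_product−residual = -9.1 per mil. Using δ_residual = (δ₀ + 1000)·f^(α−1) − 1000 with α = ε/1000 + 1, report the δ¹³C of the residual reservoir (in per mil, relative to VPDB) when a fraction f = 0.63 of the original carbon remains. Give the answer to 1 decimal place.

-31.2 per mil

δ₀ = (0.0108414/0.0112372 − 1)×1000 = (0.964778 − 1)×1000 = -35.222 per mil
α − 1 = ε/1000 = -0.0091
f^(α−1) = 0.63^(-0.0091) = 1.004213
δ_res = (-35.222 + 1000) × 1.004213 − 1000 = 968.843 − 1000 = -31.16 per mil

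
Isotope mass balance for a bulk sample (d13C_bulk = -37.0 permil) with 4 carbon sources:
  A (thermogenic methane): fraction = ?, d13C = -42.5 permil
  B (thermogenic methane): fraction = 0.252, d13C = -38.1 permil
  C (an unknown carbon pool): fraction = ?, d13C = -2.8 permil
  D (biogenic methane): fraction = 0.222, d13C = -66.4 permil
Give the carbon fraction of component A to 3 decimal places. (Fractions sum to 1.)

Let f_A and f_C be the unknown fractions; fractions sum to 1 so f_A + f_C = 0.526.
Mass balance: Σ fᵢ·δᵢ = δ_bulk ⇒ f_A·(-42.5) + f_C·(-2.8) = -37.0 − (-24.342) = -12.658
Substitute f_C = 0.526 − f_A:
f_A·(-42.5 − -2.8) = -12.658 − 0.526×(-2.8) = -11.185
f_A = -11.185 / -39.7 = 0.2817

0.282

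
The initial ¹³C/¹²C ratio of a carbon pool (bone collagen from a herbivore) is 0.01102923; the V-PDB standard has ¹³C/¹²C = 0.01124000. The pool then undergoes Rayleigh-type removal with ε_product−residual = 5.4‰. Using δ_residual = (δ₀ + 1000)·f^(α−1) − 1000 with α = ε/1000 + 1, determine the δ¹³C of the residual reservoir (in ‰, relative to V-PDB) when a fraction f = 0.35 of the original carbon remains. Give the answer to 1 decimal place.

-24.3‰

δ₀ = (0.01102923/0.01124000 − 1)×1000 = (0.981248 − 1)×1000 = -18.752‰
α − 1 = ε/1000 = 0.0054
f^(α−1) = 0.35^(0.0054) = 0.994347
δ_res = (-18.752 + 1000) × 0.994347 − 1000 = 975.701 − 1000 = -24.30‰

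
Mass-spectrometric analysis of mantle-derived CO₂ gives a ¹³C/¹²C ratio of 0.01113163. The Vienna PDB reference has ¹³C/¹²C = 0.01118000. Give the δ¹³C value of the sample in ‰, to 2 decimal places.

-4.33‰

δ¹³C = (R_sample / R_standard − 1) × 1000
R_sample / R_standard = 0.01113163 / 0.01118000 = 0.995674
δ¹³C = (0.995674 − 1) × 1000 = -4.326‰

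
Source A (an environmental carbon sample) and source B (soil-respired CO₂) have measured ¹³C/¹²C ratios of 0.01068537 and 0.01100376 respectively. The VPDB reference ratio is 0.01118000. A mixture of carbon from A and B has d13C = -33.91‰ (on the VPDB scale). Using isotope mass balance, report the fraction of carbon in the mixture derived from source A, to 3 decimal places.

δ_A = (0.01068537/0.01118000 − 1)×1000 = (0.955758 − 1)×1000 = -44.242‰
δ_B = (0.01100376/0.01118000 − 1)×1000 = (0.984236 − 1)×1000 = -15.764‰
f_A = (δ_mix − δ_B)/(δ_A − δ_B) = (-33.91 − (-15.764))/(-44.242 − (-15.764))
f_A = -18.146 / -28.479 = 0.6372

0.637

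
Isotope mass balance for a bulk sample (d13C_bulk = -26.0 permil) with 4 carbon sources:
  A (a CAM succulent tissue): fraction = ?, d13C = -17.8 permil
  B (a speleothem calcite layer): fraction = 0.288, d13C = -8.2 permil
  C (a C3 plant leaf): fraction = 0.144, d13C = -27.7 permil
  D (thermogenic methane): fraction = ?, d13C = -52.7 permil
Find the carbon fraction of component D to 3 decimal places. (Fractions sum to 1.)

Let f_D and f_A be the unknown fractions; fractions sum to 1 so f_D + f_A = 0.568.
Mass balance: Σ fᵢ·δᵢ = δ_bulk ⇒ f_D·(-52.7) + f_A·(-17.8) = -26.0 − (-6.350) = -19.650
Substitute f_A = 0.568 − f_D:
f_D·(-52.7 − -17.8) = -19.650 − 0.568×(-17.8) = -9.539
f_D = -9.539 / -34.9 = 0.2733

0.273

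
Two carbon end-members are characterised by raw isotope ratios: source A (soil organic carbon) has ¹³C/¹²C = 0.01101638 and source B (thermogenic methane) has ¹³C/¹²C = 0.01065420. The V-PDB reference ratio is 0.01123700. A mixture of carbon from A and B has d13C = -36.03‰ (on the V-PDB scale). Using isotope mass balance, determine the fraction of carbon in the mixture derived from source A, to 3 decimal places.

δ_A = (0.01101638/0.01123700 − 1)×1000 = (0.980367 − 1)×1000 = -19.633‰
δ_B = (0.01065420/0.01123700 − 1)×1000 = (0.948136 − 1)×1000 = -51.864‰
f_A = (δ_mix − δ_B)/(δ_A − δ_B) = (-36.03 − (-51.864))/(-19.633 − (-51.864))
f_A = 15.834 / 32.231 = 0.4913

0.491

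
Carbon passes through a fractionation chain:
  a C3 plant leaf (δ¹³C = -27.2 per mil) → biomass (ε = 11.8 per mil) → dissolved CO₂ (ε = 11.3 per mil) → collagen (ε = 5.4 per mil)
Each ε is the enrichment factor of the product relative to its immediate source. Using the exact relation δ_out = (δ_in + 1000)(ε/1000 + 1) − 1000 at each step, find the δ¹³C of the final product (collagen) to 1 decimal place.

0.8 per mil

step 1: δ = (-27.20 + 1000)·(11.8/1000 + 1) − 1000 = -15.72 per mil
step 2: δ = (-15.72 + 1000)·(11.3/1000 + 1) − 1000 = -4.60 per mil
step 3: δ = (-4.60 + 1000)·(5.4/1000 + 1) − 1000 = 0.78 per mil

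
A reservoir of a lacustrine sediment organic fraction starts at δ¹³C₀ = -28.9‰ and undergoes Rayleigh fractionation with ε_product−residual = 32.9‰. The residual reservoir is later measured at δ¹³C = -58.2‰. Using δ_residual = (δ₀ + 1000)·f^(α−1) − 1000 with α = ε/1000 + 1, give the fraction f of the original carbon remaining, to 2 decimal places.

0.39

α − 1 = ε/1000 = 0.0329
(δ_res + 1000)/(δ₀ + 1000) = (-58.2 + 1000)/(-28.9 + 1000) = 941.8/971.1 = 0.969828
f = 0.969828^(1/0.0329) = exp(ln(0.969828)/0.0329) = exp(-0.03064/0.0329)
f = exp(-0.9312) = 0.3941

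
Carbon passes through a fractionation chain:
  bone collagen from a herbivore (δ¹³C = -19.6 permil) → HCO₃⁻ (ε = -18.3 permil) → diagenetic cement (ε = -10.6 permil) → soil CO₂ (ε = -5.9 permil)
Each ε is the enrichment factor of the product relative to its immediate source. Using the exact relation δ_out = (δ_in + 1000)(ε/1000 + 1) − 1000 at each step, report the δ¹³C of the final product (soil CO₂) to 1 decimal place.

-53.4 permil

step 1: δ = (-19.60 + 1000)·(-18.3/1000 + 1) − 1000 = -37.54 permil
step 2: δ = (-37.54 + 1000)·(-10.6/1000 + 1) − 1000 = -47.74 permil
step 3: δ = (-47.74 + 1000)·(-5.9/1000 + 1) − 1000 = -53.36 permil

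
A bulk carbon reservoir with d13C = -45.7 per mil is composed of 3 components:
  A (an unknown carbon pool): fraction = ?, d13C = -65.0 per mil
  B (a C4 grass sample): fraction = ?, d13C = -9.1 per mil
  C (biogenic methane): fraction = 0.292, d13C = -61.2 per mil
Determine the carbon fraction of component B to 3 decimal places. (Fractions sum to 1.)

Let f_B and f_A be the unknown fractions; fractions sum to 1 so f_B + f_A = 0.708.
Mass balance: Σ fᵢ·δᵢ = δ_bulk ⇒ f_B·(-9.1) + f_A·(-65.0) = -45.7 − (-17.870) = -27.830
Substitute f_A = 0.708 − f_B:
f_B·(-9.1 − -65.0) = -27.830 − 0.708×(-65.0) = 18.190
f_B = 18.190 / 55.9 = 0.3254

0.325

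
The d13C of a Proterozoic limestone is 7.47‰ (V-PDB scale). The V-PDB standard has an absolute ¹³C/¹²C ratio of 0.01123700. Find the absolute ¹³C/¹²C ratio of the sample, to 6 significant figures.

R_sample = R_standard × (d13C/1000 + 1)
R_sample = 0.01123700 × (7.47/1000 + 1) = 0.01123700 × 1.007470
R_sample = 0.0113209

0.0113209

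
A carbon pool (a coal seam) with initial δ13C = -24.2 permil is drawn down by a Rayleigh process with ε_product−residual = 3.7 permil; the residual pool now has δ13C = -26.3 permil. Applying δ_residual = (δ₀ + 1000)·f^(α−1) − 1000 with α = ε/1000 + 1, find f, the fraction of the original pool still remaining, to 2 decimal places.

0.56

α − 1 = ε/1000 = 0.0037
(δ_res + 1000)/(δ₀ + 1000) = (-26.3 + 1000)/(-24.2 + 1000) = 973.7/975.8 = 0.997848
f = 0.997848^(1/0.0037) = exp(ln(0.997848)/0.0037) = exp(-0.00215/0.0037)
f = exp(-0.5823) = 0.5586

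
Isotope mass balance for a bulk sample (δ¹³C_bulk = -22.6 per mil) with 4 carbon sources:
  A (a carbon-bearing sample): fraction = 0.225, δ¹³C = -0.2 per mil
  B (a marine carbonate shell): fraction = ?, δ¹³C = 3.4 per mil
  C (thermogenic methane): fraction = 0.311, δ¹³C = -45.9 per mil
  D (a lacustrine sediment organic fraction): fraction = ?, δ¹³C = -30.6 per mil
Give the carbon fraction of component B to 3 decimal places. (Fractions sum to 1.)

0.174

Let f_B and f_D be the unknown fractions; fractions sum to 1 so f_B + f_D = 0.464.
Mass balance: Σ fᵢ·δᵢ = δ_bulk ⇒ f_B·(3.4) + f_D·(-30.6) = -22.6 − (-14.320) = -8.280
Substitute f_D = 0.464 − f_B:
f_B·(3.4 − -30.6) = -8.280 − 0.464×(-30.6) = 5.918
f_B = 5.918 / 34.0 = 0.1741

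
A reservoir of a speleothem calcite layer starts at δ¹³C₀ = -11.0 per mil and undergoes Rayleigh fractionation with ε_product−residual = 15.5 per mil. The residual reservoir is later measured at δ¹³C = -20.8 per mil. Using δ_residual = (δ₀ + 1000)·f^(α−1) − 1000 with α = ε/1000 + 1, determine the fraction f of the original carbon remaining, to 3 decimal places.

0.526

α − 1 = ε/1000 = 0.0155
(δ_res + 1000)/(δ₀ + 1000) = (-20.8 + 1000)/(-11.0 + 1000) = 979.2/989.0 = 0.990091
f = 0.990091^(1/0.0155) = exp(ln(0.990091)/0.0155) = exp(-0.00996/0.0155)
f = exp(-0.6425) = 0.5260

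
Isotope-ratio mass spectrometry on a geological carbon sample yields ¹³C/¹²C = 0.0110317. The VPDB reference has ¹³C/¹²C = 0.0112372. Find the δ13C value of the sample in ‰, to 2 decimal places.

-18.29‰

δ13C = (R_sample / R_standard − 1) × 1000
R_sample / R_standard = 0.0110317 / 0.0112372 = 0.981713
δ13C = (0.981713 − 1) × 1000 = -18.287‰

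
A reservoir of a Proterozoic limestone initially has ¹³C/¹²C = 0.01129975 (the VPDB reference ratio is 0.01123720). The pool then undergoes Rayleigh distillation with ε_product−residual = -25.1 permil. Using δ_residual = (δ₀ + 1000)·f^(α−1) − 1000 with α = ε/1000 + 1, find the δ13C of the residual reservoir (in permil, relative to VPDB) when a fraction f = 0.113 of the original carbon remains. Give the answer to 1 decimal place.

62.1 permil

δ₀ = (0.01129975/0.01123720 − 1)×1000 = (1.005566 − 1)×1000 = 5.566 permil
α − 1 = ε/1000 = -0.0251
f^(α−1) = 0.113^(-0.0251) = 1.056252
δ_res = (5.566 + 1000) × 1.056252 − 1000 = 1062.132 − 1000 = 62.13 permil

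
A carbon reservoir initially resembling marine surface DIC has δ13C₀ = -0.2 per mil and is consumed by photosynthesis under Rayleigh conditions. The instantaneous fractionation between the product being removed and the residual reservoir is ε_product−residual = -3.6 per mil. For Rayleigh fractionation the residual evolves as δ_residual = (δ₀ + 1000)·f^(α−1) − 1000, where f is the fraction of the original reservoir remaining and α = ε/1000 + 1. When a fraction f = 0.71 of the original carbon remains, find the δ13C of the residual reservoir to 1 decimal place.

1.0 per mil

Rayleigh residual: δ_res = (δ₀ + 1000)·f^(α−1) − 1000
α = ε/1000 + 1 = 0.99640, so α − 1 = -0.00360
f^(α−1) = 0.71^(-0.00360) = 1.001234
δ_res = (-0.2 + 1000) × 1.001234 − 1000 = 1001.033 − 1000 = 1.03 per mil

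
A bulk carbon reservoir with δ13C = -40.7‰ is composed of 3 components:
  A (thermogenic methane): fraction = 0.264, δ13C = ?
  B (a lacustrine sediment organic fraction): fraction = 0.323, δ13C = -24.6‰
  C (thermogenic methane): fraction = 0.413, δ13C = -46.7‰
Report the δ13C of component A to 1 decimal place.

Isotope mass balance: δ_bulk = Σ fᵢ·δᵢ.
-40.7 = 0.264×δ_A + 0.323×(-24.6) + 0.413×(-46.7)
0.264·δ_A = -40.7 − (-27.233) = -13.467
δ_A = -13.467 / 0.264 = -51.01‰

-51.0‰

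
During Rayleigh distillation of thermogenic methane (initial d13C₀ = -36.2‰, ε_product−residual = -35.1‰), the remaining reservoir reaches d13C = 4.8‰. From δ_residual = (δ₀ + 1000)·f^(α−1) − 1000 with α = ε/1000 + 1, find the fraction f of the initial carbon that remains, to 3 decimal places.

0.305

α − 1 = ε/1000 = -0.0351
(δ_res + 1000)/(δ₀ + 1000) = (4.8 + 1000)/(-36.2 + 1000) = 1004.8/963.8 = 1.042540
f = 1.042540^(1/-0.0351) = exp(ln(1.042540)/-0.0351) = exp(0.04166/-0.0351)
f = exp(-1.1869) = 0.3052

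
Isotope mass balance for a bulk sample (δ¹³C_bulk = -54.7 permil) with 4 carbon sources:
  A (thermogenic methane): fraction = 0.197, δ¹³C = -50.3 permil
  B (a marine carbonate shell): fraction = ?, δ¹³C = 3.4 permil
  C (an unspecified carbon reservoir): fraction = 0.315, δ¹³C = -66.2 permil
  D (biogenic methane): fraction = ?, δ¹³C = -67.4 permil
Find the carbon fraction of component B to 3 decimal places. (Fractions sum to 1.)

Let f_B and f_D be the unknown fractions; fractions sum to 1 so f_B + f_D = 0.488.
Mass balance: Σ fᵢ·δᵢ = δ_bulk ⇒ f_B·(3.4) + f_D·(-67.4) = -54.7 − (-30.762) = -23.938
Substitute f_D = 0.488 − f_B:
f_B·(3.4 − -67.4) = -23.938 − 0.488×(-67.4) = 8.953
f_B = 8.953 / 70.8 = 0.1265

0.126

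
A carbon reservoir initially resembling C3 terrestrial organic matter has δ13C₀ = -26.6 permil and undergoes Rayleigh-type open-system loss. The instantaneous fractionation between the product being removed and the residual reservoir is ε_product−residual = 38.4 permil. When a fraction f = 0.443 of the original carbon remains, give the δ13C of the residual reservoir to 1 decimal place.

Rayleigh residual: δ_res = (δ₀ + 1000)·f^(α−1) − 1000
α = ε/1000 + 1 = 1.03840, so α − 1 = 0.03840
f^(α−1) = 0.443^(0.03840) = 0.969219
δ_res = (-26.6 + 1000) × 0.969219 − 1000 = 943.438 − 1000 = -56.56 permil

-56.6 permil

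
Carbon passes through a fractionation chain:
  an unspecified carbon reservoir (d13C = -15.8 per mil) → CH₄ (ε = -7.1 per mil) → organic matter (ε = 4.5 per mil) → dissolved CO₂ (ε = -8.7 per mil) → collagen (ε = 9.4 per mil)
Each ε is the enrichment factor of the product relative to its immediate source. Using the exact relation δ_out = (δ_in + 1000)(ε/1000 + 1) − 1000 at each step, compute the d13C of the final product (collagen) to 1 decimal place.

-17.8 per mil

step 1: δ = (-15.80 + 1000)·(-7.1/1000 + 1) − 1000 = -22.79 per mil
step 2: δ = (-22.79 + 1000)·(4.5/1000 + 1) − 1000 = -18.39 per mil
step 3: δ = (-18.39 + 1000)·(-8.7/1000 + 1) − 1000 = -26.93 per mil
step 4: δ = (-26.93 + 1000)·(9.4/1000 + 1) − 1000 = -17.78 per mil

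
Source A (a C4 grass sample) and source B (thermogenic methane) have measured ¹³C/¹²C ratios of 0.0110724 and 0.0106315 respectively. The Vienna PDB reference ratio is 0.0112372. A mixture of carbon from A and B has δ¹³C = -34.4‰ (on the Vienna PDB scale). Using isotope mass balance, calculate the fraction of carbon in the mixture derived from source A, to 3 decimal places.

δ_A = (0.0110724/0.0112372 − 1)×1000 = (0.985334 − 1)×1000 = -14.666‰
δ_B = (0.0106315/0.0112372 − 1)×1000 = (0.946099 − 1)×1000 = -53.901‰
f_A = (δ_mix − δ_B)/(δ_A − δ_B) = (-34.4 − (-53.901))/(-14.666 − (-53.901))
f_A = 19.501 / 39.236 = 0.4970

0.497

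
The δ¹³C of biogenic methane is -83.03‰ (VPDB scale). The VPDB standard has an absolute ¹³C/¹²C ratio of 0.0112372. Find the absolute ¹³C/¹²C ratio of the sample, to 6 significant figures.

R_sample = R_standard × (δ¹³C/1000 + 1)
R_sample = 0.0112372 × (-83.03/1000 + 1) = 0.0112372 × 0.916970
R_sample = 0.0103042

0.0103042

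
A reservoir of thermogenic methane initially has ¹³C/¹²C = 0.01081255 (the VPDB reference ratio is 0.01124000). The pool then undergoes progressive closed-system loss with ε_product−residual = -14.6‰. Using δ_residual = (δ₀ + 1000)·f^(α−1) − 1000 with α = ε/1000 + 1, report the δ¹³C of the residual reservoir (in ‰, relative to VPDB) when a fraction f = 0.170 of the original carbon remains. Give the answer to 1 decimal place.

δ₀ = (0.01081255/0.01124000 − 1)×1000 = (0.961971 − 1)×1000 = -38.029‰
α − 1 = ε/1000 = -0.0146
f^(α−1) = 0.170^(-0.0146) = 1.026208
δ_res = (-38.029 + 1000) × 1.026208 − 1000 = 987.182 − 1000 = -12.82‰

-12.8‰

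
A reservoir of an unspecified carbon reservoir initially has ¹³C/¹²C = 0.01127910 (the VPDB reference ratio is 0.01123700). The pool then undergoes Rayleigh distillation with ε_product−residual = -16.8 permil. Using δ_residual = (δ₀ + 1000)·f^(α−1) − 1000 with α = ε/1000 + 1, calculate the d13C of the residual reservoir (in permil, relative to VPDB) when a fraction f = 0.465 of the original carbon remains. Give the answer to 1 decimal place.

δ₀ = (0.01127910/0.01123700 − 1)×1000 = (1.003747 − 1)×1000 = 3.747 permil
α − 1 = ε/1000 = -0.0168
f^(α−1) = 0.465^(-0.0168) = 1.012947
δ_res = (3.747 + 1000) × 1.012947 − 1000 = 1016.742 − 1000 = 16.74 permil

16.7 permil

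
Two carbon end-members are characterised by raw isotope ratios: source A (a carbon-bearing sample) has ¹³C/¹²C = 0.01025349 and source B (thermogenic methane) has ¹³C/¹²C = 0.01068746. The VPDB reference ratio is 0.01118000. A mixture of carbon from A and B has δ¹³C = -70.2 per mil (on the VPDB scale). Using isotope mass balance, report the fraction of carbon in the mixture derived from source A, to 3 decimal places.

0.674

δ_A = (0.01025349/0.01118000 − 1)×1000 = (0.917128 − 1)×1000 = -82.872 per mil
δ_B = (0.01068746/0.01118000 − 1)×1000 = (0.955945 − 1)×1000 = -44.055 per mil
f_A = (δ_mix − δ_B)/(δ_A − δ_B) = (-70.2 − (-44.055))/(-82.872 − (-44.055))
f_A = -26.145 / -38.817 = 0.6735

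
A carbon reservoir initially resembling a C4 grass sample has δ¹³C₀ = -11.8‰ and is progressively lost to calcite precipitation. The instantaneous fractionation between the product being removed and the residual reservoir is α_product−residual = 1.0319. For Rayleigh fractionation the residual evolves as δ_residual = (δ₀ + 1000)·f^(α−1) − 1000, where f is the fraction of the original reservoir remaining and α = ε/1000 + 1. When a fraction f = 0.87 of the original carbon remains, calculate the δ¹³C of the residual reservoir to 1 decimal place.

-16.2‰

Rayleigh residual: δ_res = (δ₀ + 1000)·f^(α−1) − 1000
α − 1 = 0.03190
f^(α−1) = 0.87^(0.03190) = 0.995567
δ_res = (-11.8 + 1000) × 0.995567 − 1000 = 983.820 − 1000 = -16.18‰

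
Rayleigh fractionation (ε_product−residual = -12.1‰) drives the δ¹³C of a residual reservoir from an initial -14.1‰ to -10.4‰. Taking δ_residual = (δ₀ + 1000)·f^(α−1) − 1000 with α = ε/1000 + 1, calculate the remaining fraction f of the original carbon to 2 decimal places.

0.73

α − 1 = ε/1000 = -0.0121
(δ_res + 1000)/(δ₀ + 1000) = (-10.4 + 1000)/(-14.1 + 1000) = 989.6/985.9 = 1.003753
f = 1.003753^(1/-0.0121) = exp(ln(1.003753)/-0.0121) = exp(0.00375/-0.0121)
f = exp(-0.3096) = 0.7338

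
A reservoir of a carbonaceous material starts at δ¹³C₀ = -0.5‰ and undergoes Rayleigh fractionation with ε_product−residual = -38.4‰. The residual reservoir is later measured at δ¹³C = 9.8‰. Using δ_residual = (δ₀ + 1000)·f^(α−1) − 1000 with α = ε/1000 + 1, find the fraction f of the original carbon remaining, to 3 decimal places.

0.766

α − 1 = ε/1000 = -0.0384
(δ_res + 1000)/(δ₀ + 1000) = (9.8 + 1000)/(-0.5 + 1000) = 1009.8/999.5 = 1.010305
f = 1.010305^(1/-0.0384) = exp(ln(1.010305)/-0.0384) = exp(0.01025/-0.0384)
f = exp(-0.2670) = 0.7657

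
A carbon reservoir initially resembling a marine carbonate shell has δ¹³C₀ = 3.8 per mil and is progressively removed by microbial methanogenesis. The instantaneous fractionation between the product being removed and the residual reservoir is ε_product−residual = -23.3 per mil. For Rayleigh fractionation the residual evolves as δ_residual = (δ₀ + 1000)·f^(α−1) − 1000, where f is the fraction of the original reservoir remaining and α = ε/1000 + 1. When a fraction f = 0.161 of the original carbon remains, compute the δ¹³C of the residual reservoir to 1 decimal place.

Rayleigh residual: δ_res = (δ₀ + 1000)·f^(α−1) − 1000
α = ε/1000 + 1 = 0.97670, so α − 1 = -0.02330
f^(α−1) = 0.161^(-0.02330) = 1.043472
δ_res = (3.8 + 1000) × 1.043472 − 1000 = 1047.438 − 1000 = 47.44 per mil

47.4 per mil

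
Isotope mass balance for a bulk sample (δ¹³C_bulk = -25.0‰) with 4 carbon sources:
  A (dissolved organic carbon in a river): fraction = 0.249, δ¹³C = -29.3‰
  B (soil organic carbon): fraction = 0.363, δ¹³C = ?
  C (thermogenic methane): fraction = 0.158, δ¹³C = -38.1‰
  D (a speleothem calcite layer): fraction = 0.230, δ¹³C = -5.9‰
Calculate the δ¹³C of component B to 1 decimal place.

Isotope mass balance: δ_bulk = Σ fᵢ·δᵢ.
-25.0 = 0.249×(-29.3) + 0.363×δ_B + 0.158×(-38.1) + 0.230×(-5.9)
0.363·δ_B = -25.0 − (-14.672) = -10.328
δ_B = -10.328 / 0.363 = -28.45‰

-28.5‰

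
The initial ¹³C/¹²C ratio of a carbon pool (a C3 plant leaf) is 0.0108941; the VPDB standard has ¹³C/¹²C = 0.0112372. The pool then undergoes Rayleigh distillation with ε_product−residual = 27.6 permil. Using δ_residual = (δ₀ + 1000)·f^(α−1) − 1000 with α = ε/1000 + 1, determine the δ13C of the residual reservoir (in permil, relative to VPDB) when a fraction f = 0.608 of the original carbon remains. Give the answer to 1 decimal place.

-43.8 permil

δ₀ = (0.0108941/0.0112372 − 1)×1000 = (0.969467 − 1)×1000 = -30.533 permil
α − 1 = ε/1000 = 0.0276
f^(α−1) = 0.608^(0.0276) = 0.986361
δ_res = (-30.533 + 1000) × 0.986361 − 1000 = 956.245 − 1000 = -43.76 permil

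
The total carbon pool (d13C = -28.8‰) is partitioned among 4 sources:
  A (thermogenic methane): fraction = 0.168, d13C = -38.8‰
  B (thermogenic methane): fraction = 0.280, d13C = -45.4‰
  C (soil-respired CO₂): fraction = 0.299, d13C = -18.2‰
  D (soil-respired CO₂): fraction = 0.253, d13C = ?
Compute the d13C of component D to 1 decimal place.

Isotope mass balance: δ_bulk = Σ fᵢ·δᵢ.
-28.8 = 0.168×(-38.8) + 0.280×(-45.4) + 0.299×(-18.2) + 0.253×δ_D
0.253·δ_D = -28.8 − (-24.672) = -4.128
δ_D = -4.128 / 0.253 = -16.32‰

-16.3‰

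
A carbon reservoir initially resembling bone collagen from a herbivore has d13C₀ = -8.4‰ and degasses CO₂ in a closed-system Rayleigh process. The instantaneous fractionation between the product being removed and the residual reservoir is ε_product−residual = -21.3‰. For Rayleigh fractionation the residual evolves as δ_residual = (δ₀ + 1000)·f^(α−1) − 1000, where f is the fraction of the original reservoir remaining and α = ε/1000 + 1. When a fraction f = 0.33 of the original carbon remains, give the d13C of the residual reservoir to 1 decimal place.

15.3‰

Rayleigh residual: δ_res = (δ₀ + 1000)·f^(α−1) − 1000
α = ε/1000 + 1 = 0.97870, so α − 1 = -0.02130
f^(α−1) = 0.33^(-0.02130) = 1.023896
δ_res = (-8.4 + 1000) × 1.023896 − 1000 = 1015.295 − 1000 = 15.29‰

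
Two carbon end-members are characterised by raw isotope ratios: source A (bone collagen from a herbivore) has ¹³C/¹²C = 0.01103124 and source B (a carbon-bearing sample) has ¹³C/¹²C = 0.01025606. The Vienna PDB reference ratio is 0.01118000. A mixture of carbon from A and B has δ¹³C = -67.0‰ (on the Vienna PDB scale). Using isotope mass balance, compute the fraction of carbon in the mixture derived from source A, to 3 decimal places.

δ_A = (0.01103124/0.01118000 − 1)×1000 = (0.986694 − 1)×1000 = -13.306‰
δ_B = (0.01025606/0.01118000 − 1)×1000 = (0.917358 − 1)×1000 = -82.642‰
f_A = (δ_mix − δ_B)/(δ_A − δ_B) = (-67.0 − (-82.642))/(-13.306 − (-82.642))
f_A = 15.642 / 69.336 = 0.2256

0.226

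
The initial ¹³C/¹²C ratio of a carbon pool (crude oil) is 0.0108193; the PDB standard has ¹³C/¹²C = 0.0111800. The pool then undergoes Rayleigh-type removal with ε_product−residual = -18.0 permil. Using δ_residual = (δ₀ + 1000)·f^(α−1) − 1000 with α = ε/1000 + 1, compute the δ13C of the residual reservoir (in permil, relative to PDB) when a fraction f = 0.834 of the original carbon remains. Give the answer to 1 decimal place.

δ₀ = (0.0108193/0.0111800 − 1)×1000 = (0.967737 − 1)×1000 = -32.263 permil
α − 1 = ε/1000 = -0.0180
f^(α−1) = 0.834^(-0.0180) = 1.003273
δ_res = (-32.263 + 1000) × 1.003273 − 1000 = 970.904 − 1000 = -29.10 permil

-29.1 permil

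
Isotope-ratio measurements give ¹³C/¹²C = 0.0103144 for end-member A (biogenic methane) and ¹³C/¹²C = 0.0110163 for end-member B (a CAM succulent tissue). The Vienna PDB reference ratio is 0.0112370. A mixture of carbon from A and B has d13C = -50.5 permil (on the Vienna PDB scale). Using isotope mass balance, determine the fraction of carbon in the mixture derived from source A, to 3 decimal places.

δ_A = (0.0103144/0.0112370 − 1)×1000 = (0.917896 − 1)×1000 = -82.104 permil
δ_B = (0.0110163/0.0112370 − 1)×1000 = (0.980360 − 1)×1000 = -19.640 permil
f_A = (δ_mix − δ_B)/(δ_A − δ_B) = (-50.5 − (-19.640))/(-82.104 − (-19.640))
f_A = -30.860 / -62.463 = 0.4940

0.494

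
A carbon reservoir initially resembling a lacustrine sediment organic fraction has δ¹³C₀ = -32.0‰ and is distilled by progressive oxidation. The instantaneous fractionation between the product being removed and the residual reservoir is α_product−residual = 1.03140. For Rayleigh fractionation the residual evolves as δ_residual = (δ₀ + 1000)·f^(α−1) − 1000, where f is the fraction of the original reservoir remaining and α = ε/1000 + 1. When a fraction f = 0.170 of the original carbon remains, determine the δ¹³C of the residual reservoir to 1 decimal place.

-84.4‰

Rayleigh residual: δ_res = (δ₀ + 1000)·f^(α−1) − 1000
α − 1 = 0.03140
f^(α−1) = 0.170^(0.03140) = 0.945880
δ_res = (-32.0 + 1000) × 0.945880 − 1000 = 915.612 − 1000 = -84.39‰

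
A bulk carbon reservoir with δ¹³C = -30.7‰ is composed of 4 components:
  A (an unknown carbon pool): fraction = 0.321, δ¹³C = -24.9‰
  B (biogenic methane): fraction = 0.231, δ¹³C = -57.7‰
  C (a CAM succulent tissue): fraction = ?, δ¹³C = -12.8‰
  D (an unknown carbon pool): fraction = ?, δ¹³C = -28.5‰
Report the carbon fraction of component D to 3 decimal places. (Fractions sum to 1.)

0.232

Let f_D and f_C be the unknown fractions; fractions sum to 1 so f_D + f_C = 0.448.
Mass balance: Σ fᵢ·δᵢ = δ_bulk ⇒ f_D·(-28.5) + f_C·(-12.8) = -30.7 − (-21.322) = -9.378
Substitute f_C = 0.448 − f_D:
f_D·(-28.5 − -12.8) = -9.378 − 0.448×(-12.8) = -3.644
f_D = -3.644 / -15.7 = 0.2321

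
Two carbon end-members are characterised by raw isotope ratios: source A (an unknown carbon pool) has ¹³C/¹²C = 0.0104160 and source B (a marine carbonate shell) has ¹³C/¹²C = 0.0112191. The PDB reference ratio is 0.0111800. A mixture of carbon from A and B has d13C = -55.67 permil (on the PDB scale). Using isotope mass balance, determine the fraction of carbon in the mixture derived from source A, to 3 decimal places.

δ_A = (0.0104160/0.0111800 − 1)×1000 = (0.931664 − 1)×1000 = -68.336 permil
δ_B = (0.0112191/0.0111800 − 1)×1000 = (1.003497 − 1)×1000 = 3.497 permil
f_A = (δ_mix − δ_B)/(δ_A − δ_B) = (-55.67 − (3.497))/(-68.336 − (3.497))
f_A = -59.167 / -71.834 = 0.8237

0.824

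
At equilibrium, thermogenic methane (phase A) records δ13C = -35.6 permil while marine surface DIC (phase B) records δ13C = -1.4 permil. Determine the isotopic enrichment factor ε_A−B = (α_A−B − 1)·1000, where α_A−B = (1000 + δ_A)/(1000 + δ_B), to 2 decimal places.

-34.25 permil

α_A−B = (1000 + -35.6) / (1000 + -1.4) = 964.4 / 998.6 = 0.965752
ε_A−B = (0.965752 − 1) × 1000 = -34.248 permil
(The approximation ε ≈ δ_A − δ_B would give -34.2 permil.)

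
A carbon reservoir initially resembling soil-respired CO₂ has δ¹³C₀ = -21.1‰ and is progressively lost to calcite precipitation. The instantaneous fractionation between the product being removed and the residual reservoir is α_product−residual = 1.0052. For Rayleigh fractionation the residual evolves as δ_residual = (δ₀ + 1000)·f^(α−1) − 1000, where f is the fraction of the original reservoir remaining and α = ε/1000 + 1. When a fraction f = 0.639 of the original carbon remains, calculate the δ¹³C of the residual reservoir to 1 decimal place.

Rayleigh residual: δ_res = (δ₀ + 1000)·f^(α−1) − 1000
α − 1 = 0.00520
f^(α−1) = 0.639^(0.00520) = 0.997674
δ_res = (-21.1 + 1000) × 0.997674 − 1000 = 976.623 − 1000 = -23.38‰

-23.4‰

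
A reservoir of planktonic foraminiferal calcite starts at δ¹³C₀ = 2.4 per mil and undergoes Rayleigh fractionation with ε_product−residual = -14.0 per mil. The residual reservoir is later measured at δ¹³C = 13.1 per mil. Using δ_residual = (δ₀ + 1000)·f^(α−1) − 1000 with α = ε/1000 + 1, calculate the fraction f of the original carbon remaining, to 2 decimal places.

α − 1 = ε/1000 = -0.0140
(δ_res + 1000)/(δ₀ + 1000) = (13.1 + 1000)/(2.4 + 1000) = 1013.1/1002.4 = 1.010674
f = 1.010674^(1/-0.0140) = exp(ln(1.010674)/-0.0140) = exp(0.01062/-0.0140)
f = exp(-0.7584) = 0.4684

0.47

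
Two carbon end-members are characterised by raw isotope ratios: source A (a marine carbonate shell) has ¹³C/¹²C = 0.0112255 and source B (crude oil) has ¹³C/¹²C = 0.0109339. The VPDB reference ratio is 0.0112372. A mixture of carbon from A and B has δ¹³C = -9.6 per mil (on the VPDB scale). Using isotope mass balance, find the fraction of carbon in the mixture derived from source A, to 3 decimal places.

0.670

δ_A = (0.0112255/0.0112372 − 1)×1000 = (0.998959 − 1)×1000 = -1.041 per mil
δ_B = (0.0109339/0.0112372 − 1)×1000 = (0.973009 − 1)×1000 = -26.991 per mil
f_A = (δ_mix − δ_B)/(δ_A − δ_B) = (-9.6 − (-26.991))/(-1.041 − (-26.991))
f_A = 17.391 / 25.950 = 0.6702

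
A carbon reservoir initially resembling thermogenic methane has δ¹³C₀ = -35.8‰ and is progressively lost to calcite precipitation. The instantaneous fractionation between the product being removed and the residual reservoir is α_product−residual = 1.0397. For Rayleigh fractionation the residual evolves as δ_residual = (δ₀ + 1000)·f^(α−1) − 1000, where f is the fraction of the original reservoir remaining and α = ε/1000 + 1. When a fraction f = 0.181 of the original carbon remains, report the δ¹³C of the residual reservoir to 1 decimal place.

Rayleigh residual: δ_res = (δ₀ + 1000)·f^(α−1) − 1000
α − 1 = 0.03970
f^(α−1) = 0.181^(0.03970) = 0.934394
δ_res = (-35.8 + 1000) × 0.934394 − 1000 = 900.942 − 1000 = -99.06‰

-99.1‰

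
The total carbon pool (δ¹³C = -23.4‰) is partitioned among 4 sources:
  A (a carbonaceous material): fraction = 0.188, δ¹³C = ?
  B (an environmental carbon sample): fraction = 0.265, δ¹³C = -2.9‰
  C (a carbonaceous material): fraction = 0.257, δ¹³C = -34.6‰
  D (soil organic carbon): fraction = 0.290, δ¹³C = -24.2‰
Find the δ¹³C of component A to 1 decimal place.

Isotope mass balance: δ_bulk = Σ fᵢ·δᵢ.
-23.4 = 0.188×δ_A + 0.265×(-2.9) + 0.257×(-34.6) + 0.290×(-24.2)
0.188·δ_A = -23.4 − (-16.679) = -6.721
δ_A = -6.721 / 0.188 = -35.75‰

-35.8‰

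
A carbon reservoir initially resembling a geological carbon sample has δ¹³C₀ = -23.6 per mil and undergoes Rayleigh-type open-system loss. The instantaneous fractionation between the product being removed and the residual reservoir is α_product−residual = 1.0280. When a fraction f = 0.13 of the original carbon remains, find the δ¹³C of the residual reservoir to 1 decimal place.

-77.8 per mil

Rayleigh residual: δ_res = (δ₀ + 1000)·f^(α−1) − 1000
α − 1 = 0.02800
f^(α−1) = 0.13^(0.02800) = 0.944475
δ_res = (-23.6 + 1000) × 0.944475 − 1000 = 922.185 − 1000 = -77.81 per mil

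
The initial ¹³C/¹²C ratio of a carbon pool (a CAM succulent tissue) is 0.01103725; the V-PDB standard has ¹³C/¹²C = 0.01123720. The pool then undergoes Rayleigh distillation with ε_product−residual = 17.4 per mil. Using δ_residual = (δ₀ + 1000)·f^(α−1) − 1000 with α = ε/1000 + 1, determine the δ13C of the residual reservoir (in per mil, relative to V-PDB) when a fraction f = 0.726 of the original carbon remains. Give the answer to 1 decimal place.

δ₀ = (0.01103725/0.01123720 − 1)×1000 = (0.982206 − 1)×1000 = -17.794 per mil
α − 1 = ε/1000 = 0.0174
f^(α−1) = 0.726^(0.0174) = 0.994444
δ_res = (-17.794 + 1000) × 0.994444 − 1000 = 976.749 − 1000 = -23.25 per mil

-23.3 per mil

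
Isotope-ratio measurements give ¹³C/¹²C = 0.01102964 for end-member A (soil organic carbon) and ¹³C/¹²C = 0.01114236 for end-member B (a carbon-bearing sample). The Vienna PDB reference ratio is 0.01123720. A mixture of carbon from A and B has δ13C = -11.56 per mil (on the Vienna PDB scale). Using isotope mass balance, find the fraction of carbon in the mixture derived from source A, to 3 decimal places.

0.311

δ_A = (0.01102964/0.01123720 − 1)×1000 = (0.981529 − 1)×1000 = -18.471 per mil
δ_B = (0.01114236/0.01123720 − 1)×1000 = (0.991560 − 1)×1000 = -8.440 per mil
f_A = (δ_mix − δ_B)/(δ_A − δ_B) = (-11.56 − (-8.440))/(-18.471 − (-8.440))
f_A = -3.120 / -10.031 = 0.3111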